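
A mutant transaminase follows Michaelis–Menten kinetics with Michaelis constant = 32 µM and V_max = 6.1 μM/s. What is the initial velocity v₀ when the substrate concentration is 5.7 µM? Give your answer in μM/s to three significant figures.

0.922 μM/s

v = Vmax·[S]/(Km + [S]) = 6.1 × 5.7 / (32 + 5.7)
  = 34.77 / 37.70 = 0.922 μM/s.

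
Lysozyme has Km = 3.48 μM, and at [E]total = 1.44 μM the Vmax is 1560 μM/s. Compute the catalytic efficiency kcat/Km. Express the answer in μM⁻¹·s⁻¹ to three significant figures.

311 μM⁻¹·s⁻¹

kcat = Vmax/[E]total = 1560/1.44 = 1080 s⁻¹.
kcat/Km = 1080/3.48 = 311 μM⁻¹·s⁻¹.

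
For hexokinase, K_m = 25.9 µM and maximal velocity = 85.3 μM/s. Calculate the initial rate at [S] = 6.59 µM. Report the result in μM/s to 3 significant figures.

17.3 μM/s

v = Vmax·[S]/(Km + [S]) = 85.3 × 6.59 / (25.9 + 6.59)
  = 562.1 / 32.49 = 17.3 μM/s.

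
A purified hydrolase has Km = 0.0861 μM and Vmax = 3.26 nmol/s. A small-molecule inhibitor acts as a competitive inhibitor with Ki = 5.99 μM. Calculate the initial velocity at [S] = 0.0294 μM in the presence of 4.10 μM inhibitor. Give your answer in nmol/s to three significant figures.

With α = 1 + [I]/Ki = 1 + 4.10/5.99 = 1.684, the competitive rate law is v = Vmax[S] / (αKm + [S]).
v = 3.26×0.0294 / (1.684×0.0861 + 0.0294) = 0.09584/0.1744 = 0.549 nmol/s.

0.549 nmol/s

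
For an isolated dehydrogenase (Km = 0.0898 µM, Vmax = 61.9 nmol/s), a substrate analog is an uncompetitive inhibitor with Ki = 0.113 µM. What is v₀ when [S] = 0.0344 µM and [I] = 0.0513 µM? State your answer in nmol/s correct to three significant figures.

With α = 1 + [I]/Ki = 1 + 0.0513/0.113 = 1.454, the uncompetitive rate law is v = (Vmax/α)·[S] / (Km/α + [S]).
v = (61.9/1.454)×0.0344 / (0.0898/1.454 + 0.0344) = 1.465/0.09616 = 15.2 nmol/s.

15.2 nmol/s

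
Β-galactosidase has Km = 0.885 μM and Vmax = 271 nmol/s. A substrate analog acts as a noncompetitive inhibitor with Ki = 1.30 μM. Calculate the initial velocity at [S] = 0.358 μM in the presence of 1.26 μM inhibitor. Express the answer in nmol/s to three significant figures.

α = 1 + [I]/Ki = 1 + 1.26/1.30 = 1.969.
For a noncompetitive inhibitor, Vmax is reduced to Vmax/α while Km is unchanged: Km,app = 0.885 μM, Vmax,app = 138 nmol/s.
v = Vmax,app·[S]/(Km,app + [S]) = 138 × 0.358/(0.885 + 0.358) = 39.6 nmol/s.

39.6 nmol/s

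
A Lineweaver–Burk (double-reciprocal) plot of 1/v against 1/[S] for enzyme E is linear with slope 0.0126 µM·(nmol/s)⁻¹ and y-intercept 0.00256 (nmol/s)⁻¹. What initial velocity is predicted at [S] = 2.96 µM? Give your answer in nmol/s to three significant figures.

The y-intercept is 1/Vmax, so Vmax = 1/0.00256 = 391 nmol/s.
The slope is Km/Vmax, so Km = 0.0126 × 391 = 4.92 µM.
Then v = 391 × 2.96/(4.92 + 2.96) = 147 nmol/s.

147 nmol/s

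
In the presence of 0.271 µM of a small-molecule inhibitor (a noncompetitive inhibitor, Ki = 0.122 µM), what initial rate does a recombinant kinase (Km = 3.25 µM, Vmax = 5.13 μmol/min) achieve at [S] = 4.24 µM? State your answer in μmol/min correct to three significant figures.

0.902 μmol/min

With α = 1 + [I]/Ki = 1 + 0.271/0.122 = 3.221, the noncompetitive rate law is v = (Vmax/α)·[S] / (Km + [S]).
v = (5.13/3.221)×4.24 / (3.25 + 4.24) = 6.752/7.490 = 0.902 μmol/min.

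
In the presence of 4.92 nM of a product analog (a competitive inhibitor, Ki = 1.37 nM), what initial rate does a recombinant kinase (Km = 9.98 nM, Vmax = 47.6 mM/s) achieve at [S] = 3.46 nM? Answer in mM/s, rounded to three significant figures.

α = 1 + [I]/Ki = 1 + 4.92/1.37 = 4.591.
For a competitive inhibitor, Vmax is unchanged and the apparent Km becomes α·Km: Km,app = 45.8 nM, Vmax,app = 47.6 mM/s.
v = Vmax,app·[S]/(Km,app + [S]) = 47.6 × 3.46/(45.8 + 3.46) = 3.34 mM/s.

3.34 mM/s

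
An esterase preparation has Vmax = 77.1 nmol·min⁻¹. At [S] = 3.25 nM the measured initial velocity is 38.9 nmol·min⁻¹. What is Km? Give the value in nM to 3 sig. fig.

3.19 nM

v/Vmax = 38.9/77.1 = 0.5045 = [S]/(Km+[S]).
So Km + [S] = [S]/0.5045 = 6.442 nM, giving Km = 6.442 − 3.25 = 3.19 nM.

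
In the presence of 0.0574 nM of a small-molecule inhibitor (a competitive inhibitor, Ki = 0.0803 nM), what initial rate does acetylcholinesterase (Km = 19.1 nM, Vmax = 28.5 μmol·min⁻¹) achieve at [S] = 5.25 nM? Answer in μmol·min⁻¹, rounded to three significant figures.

With α = 1 + [I]/Ki = 1 + 0.0574/0.0803 = 1.715, the competitive rate law is v = Vmax[S] / (αKm + [S]).
v = 28.5×5.25 / (1.715×19.1 + 5.25) = 149.6/38.00 = 3.94 μmol·min⁻¹.

3.94 μmol·min⁻¹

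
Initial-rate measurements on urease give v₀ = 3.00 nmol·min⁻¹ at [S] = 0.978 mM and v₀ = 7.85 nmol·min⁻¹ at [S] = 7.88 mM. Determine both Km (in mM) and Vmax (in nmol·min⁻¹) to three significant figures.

Km = 2.34 mM; Vmax = 10.2 nmol·min⁻¹

From v = Vmax[S]/(Km+[S]), each point gives Vmax = v(Km+[S])/[S].
Equating: 3.00(Km+0.978)/0.978 = 7.85(Km+7.88)/7.88.
3.067·Km + 3.00 = 0.9962·Km + 7.85, so (3.067 − 0.9962)·Km = 7.85 − 3.00.
Km = 4.850/2.071 = 2.34 mM; then Vmax = 3.00(2.34+0.978)/0.978 = 10.2 nmol·min⁻¹.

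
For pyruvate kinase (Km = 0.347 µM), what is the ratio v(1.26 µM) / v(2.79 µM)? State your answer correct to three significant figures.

Since Vmax cancels, v₂/v₁ = [S]₂(Km+[S]₁) / [S]₁(Km+[S]₂).
= 1.26×(0.347+2.79) / (2.79×(0.347+1.26)) = 3.953/4.484 = 0.882.

0.882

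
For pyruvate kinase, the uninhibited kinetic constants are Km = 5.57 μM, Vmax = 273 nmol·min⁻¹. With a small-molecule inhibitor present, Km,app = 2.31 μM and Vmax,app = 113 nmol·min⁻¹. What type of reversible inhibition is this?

uncompetitive

Both Km and Vmax decrease by the same factor (~2.41-fold) — characteristic of uncompetitive inhibition.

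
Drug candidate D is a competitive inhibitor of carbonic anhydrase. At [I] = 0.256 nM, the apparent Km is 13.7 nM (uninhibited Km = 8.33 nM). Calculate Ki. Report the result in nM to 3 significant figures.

0.397 nM

Competitive: Km,app = α·Km with α = 1 + [I]/Ki.
α = Km,app/Km = 13.7/8.33 = 1.645.
Ki = [I]/(α − 1) = 0.256/0.6447 = 0.397 nM.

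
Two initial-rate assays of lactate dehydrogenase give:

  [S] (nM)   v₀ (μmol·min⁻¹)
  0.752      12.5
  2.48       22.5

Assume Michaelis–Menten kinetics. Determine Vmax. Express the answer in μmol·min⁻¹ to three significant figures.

From v = Vmax[S]/(Km+[S]), each point gives Vmax = v(Km+[S])/[S].
Equating: 12.5(Km+0.752)/0.752 = 22.5(Km+2.48)/2.48.
16.62·Km + 12.5 = 9.073·Km + 22.5, so (16.62 − 9.073)·Km = 22.5 − 12.5.
Km = 10.00/7.550 = 1.32 nM; then Vmax = 12.5(1.32+0.752)/0.752 = 34.5 μmol·min⁻¹.

34.5 μmol·min⁻¹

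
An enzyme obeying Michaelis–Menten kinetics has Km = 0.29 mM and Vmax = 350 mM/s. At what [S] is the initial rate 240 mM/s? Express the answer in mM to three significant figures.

0.633 mM

Rearranging v = Vmax[S]/(Km+[S]) gives [S] = Km·v/(Vmax − v).
[S] = 0.29 × 240 / (350 − 240) = 69.60/110.0 = 0.633 mM.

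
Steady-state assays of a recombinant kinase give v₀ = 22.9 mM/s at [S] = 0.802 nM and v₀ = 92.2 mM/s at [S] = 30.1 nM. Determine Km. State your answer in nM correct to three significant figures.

2.72 nM

From v = Vmax[S]/(Km+[S]), each point gives Vmax = v(Km+[S])/[S].
Equating: 22.9(Km+0.802)/0.802 = 92.2(Km+30.1)/30.1.
28.55·Km + 22.9 = 3.063·Km + 92.2, so (28.55 − 3.063)·Km = 92.2 − 22.9.
Km = 69.30/25.49 = 2.72 nM; then Vmax = 22.9(2.72+0.802)/0.802 = 101 mM/s.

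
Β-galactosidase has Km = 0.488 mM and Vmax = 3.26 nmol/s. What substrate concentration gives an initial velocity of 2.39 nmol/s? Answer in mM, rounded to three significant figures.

1.34 mM

Rearranging v = Vmax[S]/(Km+[S]) gives [S] = Km·v/(Vmax − v).
[S] = 0.488 × 2.39 / (3.26 − 2.39) = 1.166/0.8700 = 1.34 mM.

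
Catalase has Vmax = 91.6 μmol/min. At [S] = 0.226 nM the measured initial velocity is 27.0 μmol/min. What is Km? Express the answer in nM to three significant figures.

0.541 nM

From v = Vmax[S]/(Km+[S]), Km = [S](Vmax − v)/v.
Km = 0.226 × (91.6 − 27.0) / 27.0 = 14.60/27.0 = 0.541 nM.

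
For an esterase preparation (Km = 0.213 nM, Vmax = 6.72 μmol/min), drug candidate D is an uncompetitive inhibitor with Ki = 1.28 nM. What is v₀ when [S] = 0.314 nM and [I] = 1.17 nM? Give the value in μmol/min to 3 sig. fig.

2.59 μmol/min

With α = 1 + [I]/Ki = 1 + 1.17/1.28 = 1.914, the uncompetitive rate law is v = (Vmax/α)·[S] / (Km/α + [S]).
v = (6.72/1.914)×0.314 / (0.213/1.914 + 0.314) = 1.102/0.4253 = 2.59 μmol/min.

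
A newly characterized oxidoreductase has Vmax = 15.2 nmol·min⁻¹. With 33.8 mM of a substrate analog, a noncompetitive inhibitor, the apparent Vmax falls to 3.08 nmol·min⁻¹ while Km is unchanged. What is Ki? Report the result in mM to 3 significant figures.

8.59 mM

Noncompetitive: Vmax,app = Vmax/α with α = 1 + [I]/Ki.
α = Vmax/Vmax,app = 15.2/3.08 = 4.935.
Ki = [I]/(α − 1) = 33.8/3.935 = 8.59 mM.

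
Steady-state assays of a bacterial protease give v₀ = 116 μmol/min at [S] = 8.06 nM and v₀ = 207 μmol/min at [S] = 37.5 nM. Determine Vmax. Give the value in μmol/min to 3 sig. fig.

In reciprocal form, 1/v = (Km/Vmax)·(1/[S]) + 1/Vmax. The two points give (1/[S], 1/v) = (0.1241, 0.008621) and (0.02667, 0.004831).
Slope = (0.008621 − 0.004831)/(0.1241 − 0.02667) = 0.03891; intercept = 0.008621 − 0.03891×0.1241 = 0.003793.
Vmax = 1/intercept = 264 μmol/min; Km = slope × Vmax = 0.03891 × 264 = 10.3 nM.

264 μmol/min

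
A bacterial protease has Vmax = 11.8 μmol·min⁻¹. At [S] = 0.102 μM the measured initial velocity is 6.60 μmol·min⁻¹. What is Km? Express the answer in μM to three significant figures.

v/Vmax = 6.60/11.8 = 0.5593 = [S]/(Km+[S]).
So Km + [S] = [S]/0.5593 = 0.1824 μM, giving Km = 0.1824 − 0.102 = 0.0804 μM.

0.0804 μM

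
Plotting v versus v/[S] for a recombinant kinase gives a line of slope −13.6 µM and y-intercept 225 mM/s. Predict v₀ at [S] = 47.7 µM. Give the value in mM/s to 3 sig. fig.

175 mM/s

In the Eadie–Hofstee form v = Vmax − Km·(v/[S]), the slope is −Km and the intercept is Vmax, so Km = 13.6 µM and Vmax = 225 mM/s.
v = 225 × 47.7/(13.6 + 47.7) = 175 mM/s.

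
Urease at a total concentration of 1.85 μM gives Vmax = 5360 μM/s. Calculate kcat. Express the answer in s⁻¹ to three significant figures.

2900 s⁻¹

kcat = Vmax/[E]total = 5360 μM/s / 1.85 μM = 2900 s⁻¹.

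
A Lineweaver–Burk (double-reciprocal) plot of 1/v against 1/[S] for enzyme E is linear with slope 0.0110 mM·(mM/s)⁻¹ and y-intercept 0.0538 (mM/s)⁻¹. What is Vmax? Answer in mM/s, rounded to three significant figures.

18.6 mM/s

The y-intercept of a Lineweaver–Burk plot equals 1/Vmax, so Vmax = 1/0.0538 = 18.6 mM/s.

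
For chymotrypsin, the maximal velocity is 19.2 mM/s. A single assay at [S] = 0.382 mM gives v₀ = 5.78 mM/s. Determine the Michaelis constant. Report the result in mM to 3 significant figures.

v/Vmax = 5.78/19.2 = 0.3010 = [S]/(Km+[S]).
So Km + [S] = [S]/0.3010 = 1.269 mM, giving Km = 1.269 − 0.382 = 0.887 mM.

0.887 mM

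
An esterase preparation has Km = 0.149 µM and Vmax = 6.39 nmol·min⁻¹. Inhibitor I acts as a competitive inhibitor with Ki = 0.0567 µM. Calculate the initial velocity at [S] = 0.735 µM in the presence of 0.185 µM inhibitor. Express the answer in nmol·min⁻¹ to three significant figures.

α = 1 + [I]/Ki = 1 + 0.185/0.0567 = 4.263.
For a competitive inhibitor, Vmax is unchanged and the apparent Km becomes α·Km: Km,app = 0.635 µM, Vmax,app = 6.39 nmol·min⁻¹.
v = Vmax,app·[S]/(Km,app + [S]) = 6.39 × 0.735/(0.635 + 0.735) = 3.43 nmol·min⁻¹.

3.43 nmol·min⁻¹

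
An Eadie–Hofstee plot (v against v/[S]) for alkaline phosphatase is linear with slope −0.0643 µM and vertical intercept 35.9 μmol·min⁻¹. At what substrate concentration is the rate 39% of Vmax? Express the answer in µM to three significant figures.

0.0411 µM

The Eadie–Hofstee slope gives Km = 0.0643 µM (slope = −Km).
v/Vmax = [S]/(Km+[S]) = 0.39 ⇒ [S] = Km·0.39/(1−0.39) = 0.0643 × 0.6393 = 0.0411 µM.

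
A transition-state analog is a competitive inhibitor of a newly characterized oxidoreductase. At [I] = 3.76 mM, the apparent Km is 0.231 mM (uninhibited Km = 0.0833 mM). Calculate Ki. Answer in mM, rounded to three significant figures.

2.12 mM

Competitive: Km,app = α·Km with α = 1 + [I]/Ki.
α = Km,app/Km = 0.231/0.0833 = 2.773.
Since α = 1 + [I]/Ki, [I]/Ki = 2.773 − 1 = 1.773 and Ki = 3.76/1.773 = 2.12 mM.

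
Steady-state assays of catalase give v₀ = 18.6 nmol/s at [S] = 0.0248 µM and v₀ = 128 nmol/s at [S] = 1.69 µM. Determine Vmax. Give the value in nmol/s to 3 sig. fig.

In reciprocal form, 1/v = (Km/Vmax)·(1/[S]) + 1/Vmax. The two points give (1/[S], 1/v) = (40.32, 0.05376) and (0.5917, 0.007812).
Slope = (0.05376 − 0.007812)/(40.32 − 0.5917) = 0.001157; intercept = 0.05376 − 0.001157×40.32 = 0.007128.
Vmax = 1/intercept = 140 nmol/s; Km = slope × Vmax = 0.001157 × 140 = 0.162 µM.

140 nmol/s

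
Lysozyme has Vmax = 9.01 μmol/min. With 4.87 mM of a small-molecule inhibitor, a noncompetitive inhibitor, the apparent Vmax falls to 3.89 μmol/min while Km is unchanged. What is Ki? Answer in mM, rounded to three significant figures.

3.70 mM

Noncompetitive: Vmax,app = Vmax/α with α = 1 + [I]/Ki.
α = Vmax/Vmax,app = 9.01/3.89 = 2.316.
Since α = 1 + [I]/Ki, [I]/Ki = 2.316 − 1 = 1.316 and Ki = 4.87/1.316 = 3.70 mM.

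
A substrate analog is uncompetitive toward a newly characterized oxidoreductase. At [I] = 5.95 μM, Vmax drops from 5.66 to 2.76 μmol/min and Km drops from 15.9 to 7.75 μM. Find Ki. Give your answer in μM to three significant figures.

Uncompetitive: Vmax,app = Vmax/α (and Km,app = Km/α) with α = 1 + [I]/Ki.
α = Vmax/Vmax,app = 5.66/2.76 = 2.051.
Since α = 1 + [I]/Ki, [I]/Ki = 2.051 − 1 = 1.051 and Ki = 5.95/1.051 = 5.66 μM.

5.66 μM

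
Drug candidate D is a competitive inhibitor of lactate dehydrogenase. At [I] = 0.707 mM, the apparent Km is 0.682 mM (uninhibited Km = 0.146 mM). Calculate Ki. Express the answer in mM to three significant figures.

0.193 mM

Competitive: Km,app = α·Km with α = 1 + [I]/Ki.
α = Km,app/Km = 0.682/0.146 = 4.671.
Since α = 1 + [I]/Ki, [I]/Ki = 4.671 − 1 = 3.671 and Ki = 0.707/3.671 = 0.193 mM.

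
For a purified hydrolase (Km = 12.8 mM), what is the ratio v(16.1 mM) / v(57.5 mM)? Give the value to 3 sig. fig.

Since Vmax cancels, v₂/v₁ = [S]₂(Km+[S]₁) / [S]₁(Km+[S]₂).
= 16.1×(12.8+57.5) / (57.5×(12.8+16.1)) = 1132/1662 = 0.681.

0.681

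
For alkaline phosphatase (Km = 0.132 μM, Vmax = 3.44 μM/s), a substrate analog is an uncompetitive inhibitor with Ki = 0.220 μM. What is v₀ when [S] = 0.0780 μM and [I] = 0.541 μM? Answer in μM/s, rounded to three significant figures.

With α = 1 + [I]/Ki = 1 + 0.541/0.220 = 3.459, the uncompetitive rate law is v = (Vmax/α)·[S] / (Km/α + [S]).
v = (3.44/3.459)×0.0780 / (0.132/3.459 + 0.0780) = 0.07757/0.1162 = 0.668 μM/s.

0.668 μM/s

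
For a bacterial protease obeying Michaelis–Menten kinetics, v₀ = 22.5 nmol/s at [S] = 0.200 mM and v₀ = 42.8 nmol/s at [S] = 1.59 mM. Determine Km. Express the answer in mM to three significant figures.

From v = Vmax[S]/(Km+[S]), each point gives Vmax = v(Km+[S])/[S].
Equating: 22.5(Km+0.200)/0.200 = 42.8(Km+1.59)/1.59.
112.5·Km + 22.5 = 26.92·Km + 42.8, so (112.5 − 26.92)·Km = 42.8 − 22.5.
Km = 20.30/85.58 = 0.237 mM; then Vmax = 22.5(0.237+0.200)/0.200 = 49.2 nmol/s.

0.237 mM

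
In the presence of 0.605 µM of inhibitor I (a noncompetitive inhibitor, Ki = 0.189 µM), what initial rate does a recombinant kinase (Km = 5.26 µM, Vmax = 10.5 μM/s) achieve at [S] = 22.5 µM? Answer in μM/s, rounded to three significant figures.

With α = 1 + [I]/Ki = 1 + 0.605/0.189 = 4.201, the noncompetitive rate law is v = (Vmax/α)·[S] / (Km + [S]).
v = (10.5/4.201)×22.5 / (5.26 + 22.5) = 56.24/27.76 = 2.03 μM/s.

2.03 μM/s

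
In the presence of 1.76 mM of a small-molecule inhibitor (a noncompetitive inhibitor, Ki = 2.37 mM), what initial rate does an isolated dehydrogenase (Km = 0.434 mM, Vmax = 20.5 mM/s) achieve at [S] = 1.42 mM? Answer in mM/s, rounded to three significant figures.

With α = 1 + [I]/Ki = 1 + 1.76/2.37 = 1.743, the noncompetitive rate law is v = (Vmax/α)·[S] / (Km + [S]).
v = (20.5/1.743)×1.42 / (0.434 + 1.42) = 16.70/1.854 = 9.01 mM/s.

9.01 mM/s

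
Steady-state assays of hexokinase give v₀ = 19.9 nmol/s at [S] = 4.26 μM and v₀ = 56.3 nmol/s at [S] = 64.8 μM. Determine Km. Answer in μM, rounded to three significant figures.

From v = Vmax[S]/(Km+[S]), each point gives Vmax = v(Km+[S])/[S].
Equating: 19.9(Km+4.26)/4.26 = 56.3(Km+64.8)/64.8.
4.671·Km + 19.9 = 0.8688·Km + 56.3, so (4.671 − 0.8688)·Km = 56.3 − 19.9.
Km = 36.40/3.803 = 9.57 μM; then Vmax = 19.9(9.57+4.26)/4.26 = 64.6 nmol/s.

9.57 μM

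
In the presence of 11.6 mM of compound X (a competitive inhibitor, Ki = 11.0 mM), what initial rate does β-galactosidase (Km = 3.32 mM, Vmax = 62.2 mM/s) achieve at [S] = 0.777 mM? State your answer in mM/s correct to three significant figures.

6.36 mM/s

α = 1 + [I]/Ki = 1 + 11.6/11.0 = 2.055.
For a competitive inhibitor, Vmax is unchanged and the apparent Km becomes α·Km: Km,app = 6.82 mM, Vmax,app = 62.2 mM/s.
v = Vmax,app·[S]/(Km,app + [S]) = 62.2 × 0.777/(6.82 + 0.777) = 6.36 mM/s.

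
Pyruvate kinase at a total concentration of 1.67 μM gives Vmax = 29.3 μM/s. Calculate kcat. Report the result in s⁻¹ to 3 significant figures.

17.5 s⁻¹

kcat = Vmax/[E]total = 29.3 μM/s / 1.67 μM = 17.5 s⁻¹.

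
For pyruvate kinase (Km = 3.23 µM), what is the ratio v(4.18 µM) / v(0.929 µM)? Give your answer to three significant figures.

The fractional saturations are [S]/(Km+[S]) = 0.929/4.159 = 0.2234 and 4.18/7.410 = 0.5641.
v₂/v₁ is just their ratio: 0.5641/0.2234 = 2.53.

2.53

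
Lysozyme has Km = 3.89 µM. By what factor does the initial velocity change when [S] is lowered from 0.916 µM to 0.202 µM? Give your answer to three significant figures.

0.259

The fractional saturations are [S]/(Km+[S]) = 0.916/4.806 = 0.1906 and 0.202/4.092 = 0.04936.
v₂/v₁ is just their ratio: 0.04936/0.1906 = 0.259.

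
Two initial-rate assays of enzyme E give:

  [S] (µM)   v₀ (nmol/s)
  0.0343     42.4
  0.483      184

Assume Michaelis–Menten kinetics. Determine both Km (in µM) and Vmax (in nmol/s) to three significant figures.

From v = Vmax[S]/(Km+[S]), each point gives Vmax = v(Km+[S])/[S].
Equating: 42.4(Km+0.0343)/0.0343 = 184(Km+0.483)/0.483.
1236·Km + 42.4 = 381.0·Km + 184, so (1236 − 381.0)·Km = 184 − 42.4.
Km = 141.6/855.2 = 0.166 µM; then Vmax = 42.4(0.166+0.0343)/0.0343 = 247 nmol/s.

Km = 0.166 µM; Vmax = 247 nmol/s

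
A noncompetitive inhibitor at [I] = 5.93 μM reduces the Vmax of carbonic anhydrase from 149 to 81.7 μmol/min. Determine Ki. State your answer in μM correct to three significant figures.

7.20 μM

Noncompetitive: Vmax,app = Vmax/α with α = 1 + [I]/Ki.
α = Vmax/Vmax,app = 149/81.7 = 1.824.
Ki = [I]/(α − 1) = 5.93/0.8237 = 7.20 μM.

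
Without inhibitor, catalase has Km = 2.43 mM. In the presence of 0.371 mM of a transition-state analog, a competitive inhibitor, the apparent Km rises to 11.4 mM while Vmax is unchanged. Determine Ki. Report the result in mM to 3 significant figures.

0.101 mM

Competitive: Km,app = α·Km with α = 1 + [I]/Ki.
α = Km,app/Km = 11.4/2.43 = 4.691.
Ki = [I]/(α − 1) = 0.371/3.691 = 0.101 mM.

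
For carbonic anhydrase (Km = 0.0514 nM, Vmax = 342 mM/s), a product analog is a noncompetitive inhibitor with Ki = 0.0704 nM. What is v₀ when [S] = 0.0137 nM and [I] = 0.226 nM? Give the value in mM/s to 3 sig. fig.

α = 1 + [I]/Ki = 1 + 0.226/0.0704 = 4.210.
For a noncompetitive inhibitor, Vmax is reduced to Vmax/α while Km is unchanged: Km,app = 0.0514 nM, Vmax,app = 81.2 mM/s.
v = Vmax,app·[S]/(Km,app + [S]) = 81.2 × 0.0137/(0.0514 + 0.0137) = 17.1 mM/s.

17.1 mM/s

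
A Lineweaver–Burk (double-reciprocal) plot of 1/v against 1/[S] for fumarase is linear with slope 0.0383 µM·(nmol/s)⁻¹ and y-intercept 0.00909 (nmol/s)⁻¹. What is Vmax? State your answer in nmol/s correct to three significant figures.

110 nmol/s

The y-intercept of a Lineweaver–Burk plot equals 1/Vmax, so Vmax = 1/0.00909 = 110 nmol/s.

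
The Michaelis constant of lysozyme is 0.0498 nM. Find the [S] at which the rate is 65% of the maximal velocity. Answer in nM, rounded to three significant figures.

0.0925 nM

v/Vmax = [S]/(Km+[S]) = 0.65, so [S] = Km·0.65/(1 − 0.65) = 0.0498 × 1.857.
[S] = 0.0925 nM.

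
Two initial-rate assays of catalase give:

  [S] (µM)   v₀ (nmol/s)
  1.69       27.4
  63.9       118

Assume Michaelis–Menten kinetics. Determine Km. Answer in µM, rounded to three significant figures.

In reciprocal form, 1/v = (Km/Vmax)·(1/[S]) + 1/Vmax. The two points give (1/[S], 1/v) = (0.5917, 0.03650) and (0.01565, 0.008475).
Slope = (0.03650 − 0.008475)/(0.5917 − 0.01565) = 0.04864; intercept = 0.03650 − 0.04864×0.5917 = 0.007713.
Vmax = 1/intercept = 130 nmol/s; Km = slope × Vmax = 0.04864 × 130 = 6.31 µM.

6.31 µM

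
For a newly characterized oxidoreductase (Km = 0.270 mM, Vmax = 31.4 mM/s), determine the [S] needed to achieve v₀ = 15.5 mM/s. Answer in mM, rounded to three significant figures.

0.263 mM

Rearranging v = Vmax[S]/(Km+[S]) gives [S] = Km·v/(Vmax − v).
[S] = 0.270 × 15.5 / (31.4 − 15.5) = 4.185/15.90 = 0.263 mM.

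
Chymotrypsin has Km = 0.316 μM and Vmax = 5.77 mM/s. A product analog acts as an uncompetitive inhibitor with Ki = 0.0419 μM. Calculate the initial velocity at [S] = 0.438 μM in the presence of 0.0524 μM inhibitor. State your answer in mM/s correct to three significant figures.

1.94 mM/s

With α = 1 + [I]/Ki = 1 + 0.0524/0.0419 = 2.251, the uncompetitive rate law is v = (Vmax/α)·[S] / (Km/α + [S]).
v = (5.77/2.251)×0.438 / (0.316/2.251 + 0.438) = 1.123/0.5784 = 1.94 mM/s.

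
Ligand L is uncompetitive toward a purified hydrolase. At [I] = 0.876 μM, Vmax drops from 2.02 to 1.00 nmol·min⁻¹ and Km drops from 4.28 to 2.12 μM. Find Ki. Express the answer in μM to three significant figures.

Uncompetitive: Vmax,app = Vmax/α (and Km,app = Km/α) with α = 1 + [I]/Ki.
α = Vmax/Vmax,app = 2.02/1.00 = 2.020.
Since α = 1 + [I]/Ki, [I]/Ki = 2.020 − 1 = 1.020 and Ki = 0.876/1.020 = 0.859 μM.

0.859 μM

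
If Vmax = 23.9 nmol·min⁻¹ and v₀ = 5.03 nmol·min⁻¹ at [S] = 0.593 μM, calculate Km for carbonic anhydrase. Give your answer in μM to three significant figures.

v/Vmax = 5.03/23.9 = 0.2105 = [S]/(Km+[S]).
So Km + [S] = [S]/0.2105 = 2.818 μM, giving Km = 2.818 − 0.593 = 2.22 μM.

2.22 μM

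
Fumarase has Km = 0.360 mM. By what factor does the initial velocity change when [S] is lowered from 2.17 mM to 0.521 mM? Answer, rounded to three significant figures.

0.689

Since Vmax cancels, v₂/v₁ = [S]₂(Km+[S]₁) / [S]₁(Km+[S]₂).
= 0.521×(0.360+2.17) / (2.17×(0.360+0.521)) = 1.318/1.912 = 0.689.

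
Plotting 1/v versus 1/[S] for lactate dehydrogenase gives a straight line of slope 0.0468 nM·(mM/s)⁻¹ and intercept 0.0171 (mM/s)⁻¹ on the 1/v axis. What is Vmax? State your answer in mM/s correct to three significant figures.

The y-intercept of a Lineweaver–Burk plot equals 1/Vmax, so Vmax = 1/0.0171 = 58.5 mM/s.

58.5 mM/s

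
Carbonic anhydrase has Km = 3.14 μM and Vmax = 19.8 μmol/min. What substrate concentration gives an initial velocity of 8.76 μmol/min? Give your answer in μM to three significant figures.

2.49 μM

Rearranging v = Vmax[S]/(Km+[S]) gives [S] = Km·v/(Vmax − v).
[S] = 3.14 × 8.76 / (19.8 − 8.76) = 27.51/11.04 = 2.49 μM.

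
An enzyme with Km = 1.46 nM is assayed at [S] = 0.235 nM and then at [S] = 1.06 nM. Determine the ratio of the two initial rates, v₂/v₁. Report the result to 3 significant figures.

3.03

Since Vmax cancels, v₂/v₁ = [S]₂(Km+[S]₁) / [S]₁(Km+[S]₂).
= 1.06×(1.46+0.235) / (0.235×(1.46+1.06)) = 1.797/0.5922 = 3.03.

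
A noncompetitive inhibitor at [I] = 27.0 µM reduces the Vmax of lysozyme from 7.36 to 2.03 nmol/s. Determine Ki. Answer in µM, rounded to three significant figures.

10.3 µM

Noncompetitive: Vmax,app = Vmax/α with α = 1 + [I]/Ki.
α = Vmax/Vmax,app = 7.36/2.03 = 3.626.
Since α = 1 + [I]/Ki, [I]/Ki = 3.626 − 1 = 2.626 and Ki = 27.0/2.626 = 10.3 µM.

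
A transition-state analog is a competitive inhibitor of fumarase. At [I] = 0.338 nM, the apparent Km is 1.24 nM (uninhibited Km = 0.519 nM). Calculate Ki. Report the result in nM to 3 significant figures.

Competitive: Km,app = α·Km with α = 1 + [I]/Ki.
α = Km,app/Km = 1.24/0.519 = 2.389.
Since α = 1 + [I]/Ki, [I]/Ki = 2.389 − 1 = 1.389 and Ki = 0.338/1.389 = 0.243 nM.

0.243 nM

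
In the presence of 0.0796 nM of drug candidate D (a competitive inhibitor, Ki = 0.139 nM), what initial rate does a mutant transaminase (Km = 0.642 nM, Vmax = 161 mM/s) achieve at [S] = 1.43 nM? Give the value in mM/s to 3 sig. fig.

94.4 mM/s

With α = 1 + [I]/Ki = 1 + 0.0796/0.139 = 1.573, the competitive rate law is v = Vmax[S] / (αKm + [S]).
v = 161×1.43 / (1.573×0.642 + 1.43) = 230.2/2.440 = 94.4 mM/s.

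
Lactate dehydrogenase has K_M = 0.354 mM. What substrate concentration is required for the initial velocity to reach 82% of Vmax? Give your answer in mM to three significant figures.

v/Vmax = [S]/(Km+[S]) = 0.82, so [S] = Km·0.82/(1 − 0.82) = 0.354 × 4.556.
[S] = 1.61 mM.

1.61 mM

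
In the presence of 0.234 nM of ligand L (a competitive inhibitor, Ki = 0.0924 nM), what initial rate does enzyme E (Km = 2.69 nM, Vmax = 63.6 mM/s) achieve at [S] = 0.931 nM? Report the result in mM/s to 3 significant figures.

5.68 mM/s

With α = 1 + [I]/Ki = 1 + 0.234/0.0924 = 3.532, the competitive rate law is v = Vmax[S] / (αKm + [S]).
v = 63.6×0.931 / (3.532×2.69 + 0.931) = 59.21/10.43 = 5.68 mM/s.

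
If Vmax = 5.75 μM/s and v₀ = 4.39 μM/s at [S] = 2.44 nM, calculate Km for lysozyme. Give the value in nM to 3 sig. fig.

v/Vmax = 4.39/5.75 = 0.7635 = [S]/(Km+[S]).
So Km + [S] = [S]/0.7635 = 3.196 nM, giving Km = 3.196 − 2.44 = 0.756 nM.

0.756 nM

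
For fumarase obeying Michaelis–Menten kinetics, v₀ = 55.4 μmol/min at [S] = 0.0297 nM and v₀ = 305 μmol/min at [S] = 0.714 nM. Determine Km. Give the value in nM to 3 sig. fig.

From v = Vmax[S]/(Km+[S]), each point gives Vmax = v(Km+[S])/[S].
Equating: 55.4(Km+0.0297)/0.0297 = 305(Km+0.714)/0.714.
1865·Km + 55.4 = 427.2·Km + 305, so (1865 − 427.2)·Km = 305 − 55.4.
Km = 249.6/1438 = 0.174 nM; then Vmax = 55.4(0.174+0.0297)/0.0297 = 379 μmol/min.

0.174 nM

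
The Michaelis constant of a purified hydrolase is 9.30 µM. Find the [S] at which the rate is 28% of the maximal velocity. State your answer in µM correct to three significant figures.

v/Vmax = [S]/(Km+[S]) = 0.28, so [S] = Km·0.28/(1 − 0.28) = 9.30 × 0.3889.
[S] = 3.62 µM.

3.62 µM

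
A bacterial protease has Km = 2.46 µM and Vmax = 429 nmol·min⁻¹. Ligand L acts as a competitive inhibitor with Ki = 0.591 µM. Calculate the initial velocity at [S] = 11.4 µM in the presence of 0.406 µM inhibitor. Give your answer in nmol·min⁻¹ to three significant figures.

315 nmol·min⁻¹

With α = 1 + [I]/Ki = 1 + 0.406/0.591 = 1.687, the competitive rate law is v = Vmax[S] / (αKm + [S]).
v = 429×11.4 / (1.687×2.46 + 11.4) = 4891/15.55 = 315 nmol·min⁻¹.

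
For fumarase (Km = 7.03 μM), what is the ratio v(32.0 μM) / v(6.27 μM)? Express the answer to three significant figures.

1.74

The fractional saturations are [S]/(Km+[S]) = 6.27/13.30 = 0.4714 and 32.0/39.03 = 0.8199.
v₂/v₁ is just their ratio: 0.8199/0.4714 = 1.74.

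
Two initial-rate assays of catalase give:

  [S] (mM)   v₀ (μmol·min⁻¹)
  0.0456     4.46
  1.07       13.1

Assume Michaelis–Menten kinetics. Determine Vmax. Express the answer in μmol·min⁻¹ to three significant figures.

In reciprocal form, 1/v = (Km/Vmax)·(1/[S]) + 1/Vmax. The two points give (1/[S], 1/v) = (21.93, 0.2242) and (0.9346, 0.07634).
Slope = (0.2242 − 0.07634)/(21.93 − 0.9346) = 0.007043; intercept = 0.2242 − 0.007043×21.93 = 0.06975.
Vmax = 1/intercept = 14.3 μmol·min⁻¹; Km = slope × Vmax = 0.007043 × 14.3 = 0.101 mM.

14.3 μmol·min⁻¹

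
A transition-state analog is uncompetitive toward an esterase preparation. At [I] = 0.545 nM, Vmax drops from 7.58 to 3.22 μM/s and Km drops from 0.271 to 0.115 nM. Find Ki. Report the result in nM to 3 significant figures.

Uncompetitive: Vmax,app = Vmax/α (and Km,app = Km/α) with α = 1 + [I]/Ki.
α = Vmax/Vmax,app = 7.58/3.22 = 2.354.
Since α = 1 + [I]/Ki, [I]/Ki = 2.354 − 1 = 1.354 and Ki = 0.545/1.354 = 0.403 nM.

0.403 nM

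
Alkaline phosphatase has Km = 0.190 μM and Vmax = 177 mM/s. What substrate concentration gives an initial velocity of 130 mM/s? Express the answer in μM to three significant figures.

0.526 μM

Rearranging v = Vmax[S]/(Km+[S]) gives [S] = Km·v/(Vmax − v).
[S] = 0.190 × 130 / (177 − 130) = 24.70/47.00 = 0.526 μM.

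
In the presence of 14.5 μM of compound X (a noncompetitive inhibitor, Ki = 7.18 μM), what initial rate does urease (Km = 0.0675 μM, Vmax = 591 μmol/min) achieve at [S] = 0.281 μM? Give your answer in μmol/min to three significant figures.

158 μmol/min

α = 1 + [I]/Ki = 1 + 14.5/7.18 = 3.019.
For a noncompetitive inhibitor, Vmax is reduced to Vmax/α while Km is unchanged: Km,app = 0.0675 μM, Vmax,app = 196 μmol/min.
v = Vmax,app·[S]/(Km,app + [S]) = 196 × 0.281/(0.0675 + 0.281) = 158 μmol/min.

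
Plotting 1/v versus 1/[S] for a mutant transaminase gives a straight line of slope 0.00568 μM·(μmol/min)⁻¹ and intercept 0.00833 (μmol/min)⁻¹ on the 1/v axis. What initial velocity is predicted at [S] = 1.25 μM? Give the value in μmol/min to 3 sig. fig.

77.7 μmol/min

The y-intercept is 1/Vmax, so Vmax = 1/0.00833 = 120 μmol/min.
The slope is Km/Vmax, so Km = 0.00568 × 120 = 0.682 μM.
Then v = 120 × 1.25/(0.682 + 1.25) = 77.7 μmol/min.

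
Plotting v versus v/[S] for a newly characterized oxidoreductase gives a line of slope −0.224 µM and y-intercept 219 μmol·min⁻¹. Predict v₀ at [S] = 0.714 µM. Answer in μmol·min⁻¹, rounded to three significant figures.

In the Eadie–Hofstee form v = Vmax − Km·(v/[S]), the slope is −Km and the intercept is Vmax, so Km = 0.224 µM and Vmax = 219 μmol·min⁻¹.
v = 219 × 0.714/(0.224 + 0.714) = 167 μmol·min⁻¹.

167 μmol·min⁻¹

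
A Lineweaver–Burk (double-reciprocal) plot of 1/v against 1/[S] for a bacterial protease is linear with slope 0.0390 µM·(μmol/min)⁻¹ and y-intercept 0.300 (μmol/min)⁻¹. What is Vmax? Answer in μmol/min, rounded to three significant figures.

The y-intercept of a Lineweaver–Burk plot equals 1/Vmax, so Vmax = 1/0.300 = 3.33 μmol/min.

3.33 μmol/min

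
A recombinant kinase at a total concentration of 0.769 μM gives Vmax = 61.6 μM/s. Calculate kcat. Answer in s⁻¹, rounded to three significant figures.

kcat = Vmax/[E]total = 61.6 μM/s / 0.769 μM = 80.1 s⁻¹.

80.1 s⁻¹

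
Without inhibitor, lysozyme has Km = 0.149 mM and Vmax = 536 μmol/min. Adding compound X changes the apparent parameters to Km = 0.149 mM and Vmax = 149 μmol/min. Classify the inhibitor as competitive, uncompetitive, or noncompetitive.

Vmax decreases (536 → 149 μmol/min) while Km is unchanged — pure noncompetitive inhibition.

noncompetitive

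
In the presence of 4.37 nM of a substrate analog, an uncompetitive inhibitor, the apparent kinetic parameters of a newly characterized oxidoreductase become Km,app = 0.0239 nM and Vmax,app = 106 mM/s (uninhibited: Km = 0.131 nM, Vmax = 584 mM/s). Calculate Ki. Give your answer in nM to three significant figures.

0.969 nM

Uncompetitive: Vmax,app = Vmax/α (and Km,app = Km/α) with α = 1 + [I]/Ki.
α = Vmax/Vmax,app = 584/106 = 5.509.
Ki = [I]/(α − 1) = 4.37/4.509 = 0.969 nM.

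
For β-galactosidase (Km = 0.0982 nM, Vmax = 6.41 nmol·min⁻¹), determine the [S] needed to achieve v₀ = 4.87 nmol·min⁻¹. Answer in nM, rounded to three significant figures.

The required fractional saturation is v/Vmax = 4.87/6.41 = 0.7598.
Then [S]/(Km+[S]) = 0.7598 ⇒ [S] = 0.0982 × 0.7598/(1 − 0.7598) = 0.311 nM.

0.311 nM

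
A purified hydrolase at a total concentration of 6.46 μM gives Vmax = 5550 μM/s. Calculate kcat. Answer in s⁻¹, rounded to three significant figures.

kcat = Vmax/[E]total = 5550 μM/s / 6.46 μM = 859 s⁻¹.

859 s⁻¹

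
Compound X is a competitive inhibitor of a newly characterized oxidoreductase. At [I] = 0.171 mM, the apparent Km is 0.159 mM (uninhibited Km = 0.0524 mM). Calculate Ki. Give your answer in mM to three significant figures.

0.0841 mM

Competitive: Km,app = α·Km with α = 1 + [I]/Ki.
α = Km,app/Km = 0.159/0.0524 = 3.034.
Since α = 1 + [I]/Ki, [I]/Ki = 3.034 − 1 = 2.034 and Ki = 0.171/2.034 = 0.0841 mM.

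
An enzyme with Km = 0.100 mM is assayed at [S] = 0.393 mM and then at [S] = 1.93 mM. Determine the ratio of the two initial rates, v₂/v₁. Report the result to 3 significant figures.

Since Vmax cancels, v₂/v₁ = [S]₂(Km+[S]₁) / [S]₁(Km+[S]₂).
= 1.93×(0.100+0.393) / (0.393×(0.100+1.93)) = 0.9515/0.7978 = 1.19.

1.19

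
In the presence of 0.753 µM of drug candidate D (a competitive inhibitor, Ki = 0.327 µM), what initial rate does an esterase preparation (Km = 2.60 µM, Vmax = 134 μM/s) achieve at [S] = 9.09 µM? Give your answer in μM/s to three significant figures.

68.9 μM/s

With α = 1 + [I]/Ki = 1 + 0.753/0.327 = 3.303, the competitive rate law is v = Vmax[S] / (αKm + [S]).
v = 134×9.09 / (3.303×2.60 + 9.09) = 1218/17.68 = 68.9 μM/s.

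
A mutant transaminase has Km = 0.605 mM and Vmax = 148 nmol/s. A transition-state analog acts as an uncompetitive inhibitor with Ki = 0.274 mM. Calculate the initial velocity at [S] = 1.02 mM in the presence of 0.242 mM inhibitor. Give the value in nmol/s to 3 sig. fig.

With α = 1 + [I]/Ki = 1 + 0.242/0.274 = 1.883, the uncompetitive rate law is v = (Vmax/α)·[S] / (Km/α + [S]).
v = (148/1.883)×1.02 / (0.605/1.883 + 1.02) = 80.16/1.341 = 59.8 nmol/s.

59.8 nmol/s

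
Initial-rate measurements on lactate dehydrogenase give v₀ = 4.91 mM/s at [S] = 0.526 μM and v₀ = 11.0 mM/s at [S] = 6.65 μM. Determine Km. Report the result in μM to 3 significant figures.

In reciprocal form, 1/v = (Km/Vmax)·(1/[S]) + 1/Vmax. The two points give (1/[S], 1/v) = (1.901, 0.2037) and (0.1504, 0.09091).
Slope = (0.2037 − 0.09091)/(1.901 − 0.1504) = 0.06440; intercept = 0.2037 − 0.06440×1.901 = 0.08122.
Vmax = 1/intercept = 12.3 mM/s; Km = slope × Vmax = 0.06440 × 12.3 = 0.793 μM.

0.793 μM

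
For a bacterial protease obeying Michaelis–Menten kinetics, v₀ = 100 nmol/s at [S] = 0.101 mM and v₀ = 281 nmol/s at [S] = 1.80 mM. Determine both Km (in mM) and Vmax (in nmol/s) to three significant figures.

In reciprocal form, 1/v = (Km/Vmax)·(1/[S]) + 1/Vmax. The two points give (1/[S], 1/v) = (9.901, 0.01000) and (0.5556, 0.003559).
Slope = (0.01000 − 0.003559)/(9.901 − 0.5556) = 0.0006892; intercept = 0.01000 − 0.0006892×9.901 = 0.003176.
Vmax = 1/intercept = 315 nmol/s; Km = slope × Vmax = 0.0006892 × 315 = 0.217 mM.

Km = 0.217 mM; Vmax = 315 nmol/s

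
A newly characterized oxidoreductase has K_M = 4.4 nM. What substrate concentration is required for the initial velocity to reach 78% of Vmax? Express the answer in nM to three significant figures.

15.6 nM

v/Vmax = [S]/(Km+[S]) = 0.78, so [S] = Km·0.78/(1 − 0.78) = 4.4 × 3.545.
[S] = 15.6 nM.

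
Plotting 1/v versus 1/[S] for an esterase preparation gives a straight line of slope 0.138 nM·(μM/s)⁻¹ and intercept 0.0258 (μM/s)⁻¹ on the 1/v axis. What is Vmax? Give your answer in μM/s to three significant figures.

38.8 μM/s

The y-intercept of a Lineweaver–Burk plot equals 1/Vmax, so Vmax = 1/0.0258 = 38.8 μM/s.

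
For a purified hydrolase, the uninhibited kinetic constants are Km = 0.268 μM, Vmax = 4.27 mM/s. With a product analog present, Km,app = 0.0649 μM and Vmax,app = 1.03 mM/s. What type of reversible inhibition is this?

uncompetitive

Both Km and Vmax decrease by the same factor (~4.13-fold) — characteristic of uncompetitive inhibition.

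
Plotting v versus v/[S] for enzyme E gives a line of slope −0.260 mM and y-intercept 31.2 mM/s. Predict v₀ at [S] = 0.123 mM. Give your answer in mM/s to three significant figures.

10.0 mM/s

In the Eadie–Hofstee form v = Vmax − Km·(v/[S]), the slope is −Km and the intercept is Vmax, so Km = 0.260 mM and Vmax = 31.2 mM/s.
v = 31.2 × 0.123/(0.260 + 0.123) = 10.0 mM/s.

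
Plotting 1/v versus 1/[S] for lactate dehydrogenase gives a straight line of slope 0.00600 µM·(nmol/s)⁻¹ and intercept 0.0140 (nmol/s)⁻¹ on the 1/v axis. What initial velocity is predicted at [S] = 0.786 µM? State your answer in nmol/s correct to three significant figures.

The y-intercept is 1/Vmax, so Vmax = 1/0.0140 = 71.4 nmol/s.
The slope is Km/Vmax, so Km = 0.00600 × 71.4 = 0.429 µM.
Then v = 71.4 × 0.786/(0.429 + 0.786) = 46.2 nmol/s.

46.2 nmol/s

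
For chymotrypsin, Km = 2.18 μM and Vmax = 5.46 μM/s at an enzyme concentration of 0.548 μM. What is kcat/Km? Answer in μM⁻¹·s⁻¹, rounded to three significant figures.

kcat = Vmax/[E]total = 5.46/0.548 = 9.96 s⁻¹.
kcat/Km = 9.96/2.18 = 4.57 μM⁻¹·s⁻¹.

4.57 μM⁻¹·s⁻¹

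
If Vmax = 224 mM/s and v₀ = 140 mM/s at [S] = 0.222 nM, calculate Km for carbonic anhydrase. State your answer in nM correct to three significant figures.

0.133 nM

v/Vmax = 140/224 = 0.6250 = [S]/(Km+[S]).
So Km + [S] = [S]/0.6250 = 0.3552 nM, giving Km = 0.3552 − 0.222 = 0.133 nM.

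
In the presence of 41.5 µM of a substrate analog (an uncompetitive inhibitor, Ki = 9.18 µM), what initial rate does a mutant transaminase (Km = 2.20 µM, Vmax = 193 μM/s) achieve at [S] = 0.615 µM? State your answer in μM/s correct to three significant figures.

21.2 μM/s

With α = 1 + [I]/Ki = 1 + 41.5/9.18 = 5.521, the uncompetitive rate law is v = (Vmax/α)·[S] / (Km/α + [S]).
v = (193/5.521)×0.615 / (2.20/5.521 + 0.615) = 21.50/1.014 = 21.2 μM/s.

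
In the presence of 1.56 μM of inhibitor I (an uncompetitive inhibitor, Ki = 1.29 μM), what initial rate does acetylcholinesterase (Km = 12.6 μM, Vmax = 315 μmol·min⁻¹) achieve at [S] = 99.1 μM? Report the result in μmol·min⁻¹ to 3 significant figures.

135 μmol·min⁻¹

With α = 1 + [I]/Ki = 1 + 1.56/1.29 = 2.209, the uncompetitive rate law is v = (Vmax/α)·[S] / (Km/α + [S]).
v = (315/2.209)×99.1 / (12.6/2.209 + 99.1) = 14130/104.8 = 135 μmol·min⁻¹.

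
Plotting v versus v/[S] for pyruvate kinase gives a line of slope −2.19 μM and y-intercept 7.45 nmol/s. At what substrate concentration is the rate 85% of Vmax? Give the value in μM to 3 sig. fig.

12.4 μM

The Eadie–Hofstee slope gives Km = 2.19 μM (slope = −Km).
v/Vmax = [S]/(Km+[S]) = 0.85 ⇒ [S] = Km·0.85/(1−0.85) = 2.19 × 5.667 = 12.4 μM.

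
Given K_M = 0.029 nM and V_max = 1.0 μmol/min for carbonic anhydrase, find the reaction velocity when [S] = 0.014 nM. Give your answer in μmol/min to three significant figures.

v = Vmax·[S]/(Km + [S]) = 1.0 × 0.014 / (0.029 + 0.014)
  = 0.01400 / 0.04300 = 0.326 μmol/min.

0.326 μmol/min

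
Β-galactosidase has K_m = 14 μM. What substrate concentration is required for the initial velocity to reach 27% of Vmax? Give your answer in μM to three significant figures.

v/Vmax = [S]/(Km+[S]) = 0.27, so [S] = Km·0.27/(1 − 0.27) = 14 × 0.3699.
[S] = 5.18 μM.

5.18 μM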